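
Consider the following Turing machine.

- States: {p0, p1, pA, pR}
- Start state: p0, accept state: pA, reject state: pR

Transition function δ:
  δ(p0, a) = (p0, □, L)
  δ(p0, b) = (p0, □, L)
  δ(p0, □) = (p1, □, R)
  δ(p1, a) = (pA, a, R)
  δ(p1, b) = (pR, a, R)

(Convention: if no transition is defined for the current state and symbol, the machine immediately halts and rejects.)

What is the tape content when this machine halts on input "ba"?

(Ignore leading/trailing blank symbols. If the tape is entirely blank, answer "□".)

Execution trace:
Initial: [p0]ba
Step 1: δ(p0, b) = (p0, □, L) → [p0]□□a
Step 2: δ(p0, □) = (p1, □, R) → □[p1]□a

No transition is defined for δ(p1, □). By convention the machine halts and rejects.

Final tape (ignoring leading/trailing blanks): a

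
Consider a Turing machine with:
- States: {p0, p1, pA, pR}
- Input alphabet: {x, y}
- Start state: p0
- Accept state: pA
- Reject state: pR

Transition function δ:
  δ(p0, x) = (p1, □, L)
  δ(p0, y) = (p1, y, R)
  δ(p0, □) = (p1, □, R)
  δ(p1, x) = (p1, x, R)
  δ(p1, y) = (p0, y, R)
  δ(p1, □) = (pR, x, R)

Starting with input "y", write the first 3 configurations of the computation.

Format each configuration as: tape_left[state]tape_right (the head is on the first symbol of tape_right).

Transitions applied:
Step 1: δ(p0, y) = (p1, y, R)
Step 2: δ(p1, □) = (pR, x, R)

The first 3 configurations are:
[p0]y ⊢ y[p1]□ ⊢ yx[pR]□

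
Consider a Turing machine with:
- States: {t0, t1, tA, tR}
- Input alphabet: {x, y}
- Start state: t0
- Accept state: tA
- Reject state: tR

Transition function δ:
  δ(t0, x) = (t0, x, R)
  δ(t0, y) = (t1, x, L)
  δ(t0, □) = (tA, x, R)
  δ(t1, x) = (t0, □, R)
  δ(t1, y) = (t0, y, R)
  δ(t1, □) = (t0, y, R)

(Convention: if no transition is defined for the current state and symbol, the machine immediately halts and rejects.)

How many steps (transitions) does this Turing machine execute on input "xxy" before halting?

Execution trace:
Initial: [t0]xxy
Step 1: δ(t0, x) = (t0, x, R) → x[t0]xy
Step 2: δ(t0, x) = (t0, x, R) → xx[t0]y
Step 3: δ(t0, y) = (t1, x, L) → x[t1]xx
Step 4: δ(t1, x) = (t0, □, R) → x□[t0]x
Step 5: δ(t0, x) = (t0, x, R) → x□x[t0]□
Step 6: δ(t0, □) = (tA, x, R) → x□xx[tA]□

The machine reaches the accept state tA and halts.

The machine executed 6 steps before halting.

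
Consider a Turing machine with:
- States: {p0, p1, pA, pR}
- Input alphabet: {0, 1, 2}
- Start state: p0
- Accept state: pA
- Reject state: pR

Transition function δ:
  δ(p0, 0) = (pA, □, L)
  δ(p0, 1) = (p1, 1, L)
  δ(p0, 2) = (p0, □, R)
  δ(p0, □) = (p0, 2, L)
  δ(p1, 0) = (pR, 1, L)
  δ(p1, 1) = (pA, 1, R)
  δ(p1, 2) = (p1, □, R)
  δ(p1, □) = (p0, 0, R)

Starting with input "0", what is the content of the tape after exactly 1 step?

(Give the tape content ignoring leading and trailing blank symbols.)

Execution trace:
Initial: [p0]0
Step 1: δ(p0, 0) = (pA, □, L) → [pA]□□

The machine reaches the accept state pA and halts.

After 1 step, the tape (ignoring leading/trailing blanks) is: □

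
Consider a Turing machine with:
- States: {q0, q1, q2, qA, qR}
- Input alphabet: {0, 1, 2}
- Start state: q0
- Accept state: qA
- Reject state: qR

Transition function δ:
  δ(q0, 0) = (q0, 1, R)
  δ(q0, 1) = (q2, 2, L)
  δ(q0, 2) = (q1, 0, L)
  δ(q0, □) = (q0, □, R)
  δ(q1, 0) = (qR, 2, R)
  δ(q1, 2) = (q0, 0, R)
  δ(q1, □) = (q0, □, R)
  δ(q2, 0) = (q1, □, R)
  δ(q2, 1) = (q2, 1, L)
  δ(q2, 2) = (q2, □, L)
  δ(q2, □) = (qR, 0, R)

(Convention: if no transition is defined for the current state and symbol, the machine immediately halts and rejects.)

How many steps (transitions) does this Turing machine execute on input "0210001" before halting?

Execution trace:
Initial: [q0]0210001
Step 1: δ(q0, 0) = (q0, 1, R) → 1[q0]210001
Step 2: δ(q0, 2) = (q1, 0, L) → [q1]1010001

No transition is defined for δ(q1, 1). By convention the machine halts and rejects.

The machine executed 2 steps before halting.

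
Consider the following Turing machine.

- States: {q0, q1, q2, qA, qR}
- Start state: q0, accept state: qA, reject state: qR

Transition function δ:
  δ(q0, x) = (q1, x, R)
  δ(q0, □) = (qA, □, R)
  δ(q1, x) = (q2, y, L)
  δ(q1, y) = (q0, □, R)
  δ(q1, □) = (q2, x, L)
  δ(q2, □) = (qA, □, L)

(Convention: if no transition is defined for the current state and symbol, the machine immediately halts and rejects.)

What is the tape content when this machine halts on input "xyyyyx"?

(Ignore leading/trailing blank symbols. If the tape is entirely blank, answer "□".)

Execution trace:
Initial: [q0]xyyyyx
Step 1: δ(q0, x) = (q1, x, R) → x[q1]yyyyx
Step 2: δ(q1, y) = (q0, □, R) → x□[q0]yyyx

No transition is defined for δ(q0, y). By convention the machine halts and rejects.

Final tape (ignoring leading/trailing blanks): x□yyyx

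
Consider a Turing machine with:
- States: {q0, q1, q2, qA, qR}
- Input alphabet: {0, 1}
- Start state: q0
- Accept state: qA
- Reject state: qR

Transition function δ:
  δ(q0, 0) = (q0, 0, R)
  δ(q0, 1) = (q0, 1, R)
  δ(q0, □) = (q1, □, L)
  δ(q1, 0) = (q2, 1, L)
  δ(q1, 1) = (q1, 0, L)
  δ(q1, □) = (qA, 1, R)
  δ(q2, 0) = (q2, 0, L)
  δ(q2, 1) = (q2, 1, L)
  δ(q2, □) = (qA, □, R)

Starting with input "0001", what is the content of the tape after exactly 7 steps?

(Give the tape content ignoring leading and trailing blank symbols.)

Execution trace:
Initial: [q0]0001
Step 1: δ(q0, 0) = (q0, 0, R) → 0[q0]001
Step 2: δ(q0, 0) = (q0, 0, R) → 00[q0]01
Step 3: δ(q0, 0) = (q0, 0, R) → 000[q0]1
Step 4: δ(q0, 1) = (q0, 1, R) → 0001[q0]□
Step 5: δ(q0, □) = (q1, □, L) → 000[q1]1□
Step 6: δ(q1, 1) = (q1, 0, L) → 00[q1]00□
Step 7: δ(q1, 0) = (q2, 1, L) → 0[q2]010□

After 7 steps, the tape (ignoring leading/trailing blanks) is: 0010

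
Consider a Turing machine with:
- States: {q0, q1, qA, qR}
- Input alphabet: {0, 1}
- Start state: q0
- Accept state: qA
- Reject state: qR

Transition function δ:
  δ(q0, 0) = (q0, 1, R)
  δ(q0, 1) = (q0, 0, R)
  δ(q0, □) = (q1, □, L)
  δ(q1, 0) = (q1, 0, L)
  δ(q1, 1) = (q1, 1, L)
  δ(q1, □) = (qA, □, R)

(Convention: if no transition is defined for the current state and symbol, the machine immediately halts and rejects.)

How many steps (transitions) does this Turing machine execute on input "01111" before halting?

Execution trace:
Initial: [q0]01111
Step 1: δ(q0, 0) = (q0, 1, R) → 1[q0]1111
Step 2: δ(q0, 1) = (q0, 0, R) → 10[q0]111
Step 3: δ(q0, 1) = (q0, 0, R) → 100[q0]11
Step 4: δ(q0, 1) = (q0, 0, R) → 1000[q0]1
Step 5: δ(q0, 1) = (q0, 0, R) → 10000[q0]□
Step 6: δ(q0, □) = (q1, □, L) → 1000[q1]0□
Step 7: δ(q1, 0) = (q1, 0, L) → 100[q1]00□
Step 8: δ(q1, 0) = (q1, 0, L) → 10[q1]000□
Step 9: δ(q1, 0) = (q1, 0, L) → 1[q1]0000□
Step 10: δ(q1, 0) = (q1, 0, L) → [q1]10000□
Step 11: δ(q1, 1) = (q1, 1, L) → [q1]□10000□
Step 12: δ(q1, □) = (qA, □, R) → □[qA]10000□

The machine reaches the accept state qA and halts.

The machine executed 12 steps before halting.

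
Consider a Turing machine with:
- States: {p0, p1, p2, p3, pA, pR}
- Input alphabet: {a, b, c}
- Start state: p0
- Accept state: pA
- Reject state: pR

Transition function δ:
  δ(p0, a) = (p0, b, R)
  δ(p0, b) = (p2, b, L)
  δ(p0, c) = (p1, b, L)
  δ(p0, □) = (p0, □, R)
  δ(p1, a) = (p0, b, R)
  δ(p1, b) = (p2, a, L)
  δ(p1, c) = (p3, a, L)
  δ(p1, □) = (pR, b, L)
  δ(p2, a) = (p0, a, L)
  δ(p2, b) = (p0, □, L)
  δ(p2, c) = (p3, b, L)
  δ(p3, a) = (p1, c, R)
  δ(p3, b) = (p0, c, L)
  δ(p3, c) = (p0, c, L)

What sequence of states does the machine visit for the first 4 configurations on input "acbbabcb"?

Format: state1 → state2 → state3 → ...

Execution trace:
Initial: [p0]acbbabcb
Step 1: δ(p0, a) = (p0, b, R) → b[p0]cbbabcb
Step 2: δ(p0, c) = (p1, b, L) → [p1]bbbbabcb
Step 3: δ(p1, b) = (p2, a, L) → [p2]□abbbabcb

No transition is defined for δ(p2, □). By convention the machine halts and rejects.

State sequence: p0 → p0 → p1 → p2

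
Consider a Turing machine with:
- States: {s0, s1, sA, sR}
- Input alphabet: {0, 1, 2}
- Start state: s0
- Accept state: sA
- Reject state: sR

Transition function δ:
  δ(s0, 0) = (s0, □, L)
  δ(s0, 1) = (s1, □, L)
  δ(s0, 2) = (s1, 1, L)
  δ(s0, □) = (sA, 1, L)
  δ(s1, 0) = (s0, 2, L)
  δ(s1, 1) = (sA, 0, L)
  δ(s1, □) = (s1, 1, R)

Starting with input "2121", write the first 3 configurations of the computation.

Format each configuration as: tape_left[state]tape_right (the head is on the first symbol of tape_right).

Transitions applied:
Step 1: δ(s0, 2) = (s1, 1, L)
Step 2: δ(s1, □) = (s1, 1, R)

The first 3 configurations are:
[s0]2121 ⊢ [s1]□1121 ⊢ 1[s1]1121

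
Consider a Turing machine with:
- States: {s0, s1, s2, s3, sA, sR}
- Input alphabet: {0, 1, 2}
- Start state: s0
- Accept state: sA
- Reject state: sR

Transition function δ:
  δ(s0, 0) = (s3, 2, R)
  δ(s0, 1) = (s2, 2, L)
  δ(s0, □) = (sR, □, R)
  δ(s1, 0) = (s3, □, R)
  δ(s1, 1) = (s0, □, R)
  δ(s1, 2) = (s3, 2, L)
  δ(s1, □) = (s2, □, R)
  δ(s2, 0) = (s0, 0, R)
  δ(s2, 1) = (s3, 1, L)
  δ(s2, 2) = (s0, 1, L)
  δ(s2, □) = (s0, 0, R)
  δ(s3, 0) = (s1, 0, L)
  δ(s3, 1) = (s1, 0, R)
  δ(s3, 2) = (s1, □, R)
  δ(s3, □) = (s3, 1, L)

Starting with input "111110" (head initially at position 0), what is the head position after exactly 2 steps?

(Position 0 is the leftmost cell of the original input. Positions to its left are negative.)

Execution trace (head position shown):
Step 0: [s0]111110  (head at position 0)
Step 1: move left → [s2]□211110  (head at position -1)
Step 2: move right → 0[s0]211110  (head at position 0)

After 2 steps, the head is at position 0.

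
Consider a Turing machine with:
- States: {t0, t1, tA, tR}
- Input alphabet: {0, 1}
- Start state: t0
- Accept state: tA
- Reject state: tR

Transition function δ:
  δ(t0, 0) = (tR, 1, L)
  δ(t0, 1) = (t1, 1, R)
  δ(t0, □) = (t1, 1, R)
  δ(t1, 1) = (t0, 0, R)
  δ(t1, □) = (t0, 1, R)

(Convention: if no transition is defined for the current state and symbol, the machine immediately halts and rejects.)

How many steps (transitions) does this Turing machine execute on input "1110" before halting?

Execution trace:
Initial: [t0]1110
Step 1: δ(t0, 1) = (t1, 1, R) → 1[t1]110
Step 2: δ(t1, 1) = (t0, 0, R) → 10[t0]10
Step 3: δ(t0, 1) = (t1, 1, R) → 101[t1]0

No transition is defined for δ(t1, 0). By convention the machine halts and rejects.

The machine executed 3 steps before halting.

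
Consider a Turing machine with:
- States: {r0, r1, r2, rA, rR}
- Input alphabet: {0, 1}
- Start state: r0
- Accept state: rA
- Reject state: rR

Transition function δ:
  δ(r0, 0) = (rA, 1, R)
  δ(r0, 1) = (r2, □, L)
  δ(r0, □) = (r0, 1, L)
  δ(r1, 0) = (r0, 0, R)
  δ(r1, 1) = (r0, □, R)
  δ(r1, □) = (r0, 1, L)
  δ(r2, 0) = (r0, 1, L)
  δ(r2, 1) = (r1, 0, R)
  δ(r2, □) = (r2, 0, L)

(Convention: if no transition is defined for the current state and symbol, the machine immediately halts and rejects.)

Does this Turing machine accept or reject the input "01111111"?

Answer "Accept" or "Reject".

Execution trace:
Initial: [r0]01111111
Step 1: δ(r0, 0) = (rA, 1, R) → 1[rA]1111111

The machine reaches the accept state rA and halts.

Answer: Accept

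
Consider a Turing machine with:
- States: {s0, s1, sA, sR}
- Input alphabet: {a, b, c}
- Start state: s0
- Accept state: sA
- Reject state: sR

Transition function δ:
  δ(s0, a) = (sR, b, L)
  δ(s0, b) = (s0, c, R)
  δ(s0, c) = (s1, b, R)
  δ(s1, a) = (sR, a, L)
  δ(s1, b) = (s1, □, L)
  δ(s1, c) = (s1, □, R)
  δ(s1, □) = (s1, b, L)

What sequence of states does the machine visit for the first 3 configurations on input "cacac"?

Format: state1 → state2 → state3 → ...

Execution trace:
Initial: [s0]cacac
Step 1: δ(s0, c) = (s1, b, R) → b[s1]acac
Step 2: δ(s1, a) = (sR, a, L) → [sR]bacac

The machine reaches the reject state sR and halts.

State sequence: s0 → s1 → sR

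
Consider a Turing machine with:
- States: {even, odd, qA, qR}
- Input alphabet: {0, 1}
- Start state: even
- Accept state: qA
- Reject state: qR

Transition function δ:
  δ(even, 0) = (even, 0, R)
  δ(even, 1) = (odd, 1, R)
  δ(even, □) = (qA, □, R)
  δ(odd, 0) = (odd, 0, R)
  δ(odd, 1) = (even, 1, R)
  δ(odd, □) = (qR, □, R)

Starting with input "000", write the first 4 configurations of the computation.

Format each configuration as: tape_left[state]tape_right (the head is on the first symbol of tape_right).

Transitions applied:
Step 1: δ(even, 0) = (even, 0, R)
Step 2: δ(even, 0) = (even, 0, R)
Step 3: δ(even, 0) = (even, 0, R)

The first 4 configurations are:
[even]000 ⊢ 0[even]00 ⊢ 00[even]0 ⊢ 000[even]□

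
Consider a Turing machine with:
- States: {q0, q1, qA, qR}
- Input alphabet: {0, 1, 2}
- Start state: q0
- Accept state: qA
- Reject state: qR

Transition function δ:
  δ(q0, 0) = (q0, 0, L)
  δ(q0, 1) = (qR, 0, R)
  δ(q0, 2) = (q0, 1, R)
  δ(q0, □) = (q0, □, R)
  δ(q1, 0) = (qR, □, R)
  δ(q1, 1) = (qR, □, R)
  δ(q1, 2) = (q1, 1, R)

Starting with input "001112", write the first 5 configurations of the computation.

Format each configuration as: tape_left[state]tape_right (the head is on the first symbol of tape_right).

Transitions applied:
Step 1: δ(q0, 0) = (q0, 0, L)
Step 2: δ(q0, □) = (q0, □, R)
Step 3: δ(q0, 0) = (q0, 0, L)
Step 4: δ(q0, □) = (q0, □, R)

The first 5 configurations are:
[q0]001112 ⊢ [q0]□001112 ⊢ □[q0]001112 ⊢ [q0]□001112 ⊢ □[q0]001112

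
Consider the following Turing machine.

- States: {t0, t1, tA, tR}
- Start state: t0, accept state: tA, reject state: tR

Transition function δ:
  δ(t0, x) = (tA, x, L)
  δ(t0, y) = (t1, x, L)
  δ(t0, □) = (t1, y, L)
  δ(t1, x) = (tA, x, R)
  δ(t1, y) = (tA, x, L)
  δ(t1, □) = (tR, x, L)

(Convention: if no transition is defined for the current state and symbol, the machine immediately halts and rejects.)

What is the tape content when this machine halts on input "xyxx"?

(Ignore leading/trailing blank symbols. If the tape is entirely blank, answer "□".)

Execution trace:
Initial: [t0]xyxx
Step 1: δ(t0, x) = (tA, x, L) → [tA]□xyxx

The machine reaches the accept state tA and halts.

Final tape (ignoring leading/trailing blanks): xyxx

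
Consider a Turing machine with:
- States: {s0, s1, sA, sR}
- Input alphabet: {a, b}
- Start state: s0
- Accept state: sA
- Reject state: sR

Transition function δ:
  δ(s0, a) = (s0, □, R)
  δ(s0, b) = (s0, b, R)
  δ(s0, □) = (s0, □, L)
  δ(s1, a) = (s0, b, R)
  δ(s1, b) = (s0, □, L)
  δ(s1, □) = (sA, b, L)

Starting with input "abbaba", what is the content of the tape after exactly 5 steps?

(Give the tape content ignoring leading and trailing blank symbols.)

Execution trace:
Initial: [s0]abbaba
Step 1: δ(s0, a) = (s0, □, R) → □[s0]bbaba
Step 2: δ(s0, b) = (s0, b, R) → □b[s0]baba
Step 3: δ(s0, b) = (s0, b, R) → □bb[s0]aba
Step 4: δ(s0, a) = (s0, □, R) → □bb□[s0]ba
Step 5: δ(s0, b) = (s0, b, R) → □bb□b[s0]a

After 5 steps, the tape (ignoring leading/trailing blanks) is: bb□ba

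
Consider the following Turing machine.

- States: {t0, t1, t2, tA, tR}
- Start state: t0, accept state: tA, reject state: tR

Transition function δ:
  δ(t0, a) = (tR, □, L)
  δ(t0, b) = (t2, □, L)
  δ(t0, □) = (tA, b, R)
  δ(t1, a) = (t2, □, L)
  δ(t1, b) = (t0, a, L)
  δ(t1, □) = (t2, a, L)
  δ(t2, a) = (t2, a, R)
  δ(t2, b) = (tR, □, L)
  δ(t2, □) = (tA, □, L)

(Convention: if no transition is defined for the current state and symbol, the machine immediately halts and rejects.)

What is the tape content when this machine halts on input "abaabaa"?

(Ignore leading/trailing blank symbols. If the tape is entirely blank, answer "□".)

Execution trace:
Initial: [t0]abaabaa
Step 1: δ(t0, a) = (tR, □, L) → [tR]□□baabaa

The machine reaches the reject state tR and halts.

Final tape (ignoring leading/trailing blanks): baabaa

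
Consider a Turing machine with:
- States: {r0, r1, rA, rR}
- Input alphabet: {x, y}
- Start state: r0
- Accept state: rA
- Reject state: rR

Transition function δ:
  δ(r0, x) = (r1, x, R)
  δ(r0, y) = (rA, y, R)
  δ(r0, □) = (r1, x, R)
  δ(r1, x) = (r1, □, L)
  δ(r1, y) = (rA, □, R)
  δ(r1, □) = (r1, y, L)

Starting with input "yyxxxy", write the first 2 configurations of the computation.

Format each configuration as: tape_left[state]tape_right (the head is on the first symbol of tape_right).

Transitions applied:
Step 1: δ(r0, y) = (rA, y, R)

The first 2 configurations are:
[r0]yyxxxy ⊢ y[rA]yxxxy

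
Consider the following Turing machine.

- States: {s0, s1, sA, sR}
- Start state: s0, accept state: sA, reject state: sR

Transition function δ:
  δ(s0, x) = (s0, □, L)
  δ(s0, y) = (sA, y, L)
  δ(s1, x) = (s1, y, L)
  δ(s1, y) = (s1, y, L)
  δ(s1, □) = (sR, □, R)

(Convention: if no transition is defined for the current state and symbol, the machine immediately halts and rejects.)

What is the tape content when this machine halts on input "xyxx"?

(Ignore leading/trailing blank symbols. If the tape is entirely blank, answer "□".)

Execution trace:
Initial: [s0]xyxx
Step 1: δ(s0, x) = (s0, □, L) → [s0]□□yxx

No transition is defined for δ(s0, □). By convention the machine halts and rejects.

Final tape (ignoring leading/trailing blanks): yxx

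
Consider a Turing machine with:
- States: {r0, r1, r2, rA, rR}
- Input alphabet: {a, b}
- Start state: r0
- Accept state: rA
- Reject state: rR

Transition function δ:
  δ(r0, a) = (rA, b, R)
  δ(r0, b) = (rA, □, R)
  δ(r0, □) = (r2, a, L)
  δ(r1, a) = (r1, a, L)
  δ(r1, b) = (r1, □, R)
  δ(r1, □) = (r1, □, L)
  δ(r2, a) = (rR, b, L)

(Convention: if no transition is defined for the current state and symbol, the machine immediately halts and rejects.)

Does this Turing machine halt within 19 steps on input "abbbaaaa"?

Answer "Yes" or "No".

Execution trace:
Initial: [r0]abbbaaaa
Step 1: δ(r0, a) = (rA, b, R) → b[rA]bbbaaaa

The machine reaches the accept state rA and halts.
The machine halted after 1 step (within the 19-step bound).

Answer: Yes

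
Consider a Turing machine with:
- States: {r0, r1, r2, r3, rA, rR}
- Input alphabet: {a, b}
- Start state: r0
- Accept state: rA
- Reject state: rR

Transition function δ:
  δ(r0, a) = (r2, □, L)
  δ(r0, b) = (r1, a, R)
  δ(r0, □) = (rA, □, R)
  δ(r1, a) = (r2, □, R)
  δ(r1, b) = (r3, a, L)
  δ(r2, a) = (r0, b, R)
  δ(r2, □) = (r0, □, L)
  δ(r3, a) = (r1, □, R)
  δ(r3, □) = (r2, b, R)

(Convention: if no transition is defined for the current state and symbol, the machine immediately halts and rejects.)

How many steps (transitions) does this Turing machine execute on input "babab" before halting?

Execution trace:
Initial: [r0]babab
Step 1: δ(r0, b) = (r1, a, R) → a[r1]abab
Step 2: δ(r1, a) = (r2, □, R) → a□[r2]bab

No transition is defined for δ(r2, b). By convention the machine halts and rejects.

The machine executed 2 steps before halting.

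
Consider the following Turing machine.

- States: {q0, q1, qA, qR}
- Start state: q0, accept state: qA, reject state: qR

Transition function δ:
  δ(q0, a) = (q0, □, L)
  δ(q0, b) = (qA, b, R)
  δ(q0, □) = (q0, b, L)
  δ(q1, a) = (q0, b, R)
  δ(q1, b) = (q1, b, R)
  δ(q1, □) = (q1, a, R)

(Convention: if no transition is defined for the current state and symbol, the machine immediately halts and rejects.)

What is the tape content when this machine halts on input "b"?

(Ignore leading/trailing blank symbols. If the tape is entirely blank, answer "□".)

Execution trace:
Initial: [q0]b
Step 1: δ(q0, b) = (qA, b, R) → b[qA]□

The machine reaches the accept state qA and halts.

Final tape (ignoring leading/trailing blanks): b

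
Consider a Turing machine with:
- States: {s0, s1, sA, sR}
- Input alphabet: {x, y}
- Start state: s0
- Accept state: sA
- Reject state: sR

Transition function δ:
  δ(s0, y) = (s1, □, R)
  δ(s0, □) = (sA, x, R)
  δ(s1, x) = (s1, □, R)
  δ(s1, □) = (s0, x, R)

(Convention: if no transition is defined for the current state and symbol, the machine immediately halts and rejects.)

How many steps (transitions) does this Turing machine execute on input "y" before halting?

Execution trace:
Initial: [s0]y
Step 1: δ(s0, y) = (s1, □, R) → □[s1]□
Step 2: δ(s1, □) = (s0, x, R) → □x[s0]□
Step 3: δ(s0, □) = (sA, x, R) → □xx[sA]□

The machine reaches the accept state sA and halts.

The machine executed 3 steps before halting.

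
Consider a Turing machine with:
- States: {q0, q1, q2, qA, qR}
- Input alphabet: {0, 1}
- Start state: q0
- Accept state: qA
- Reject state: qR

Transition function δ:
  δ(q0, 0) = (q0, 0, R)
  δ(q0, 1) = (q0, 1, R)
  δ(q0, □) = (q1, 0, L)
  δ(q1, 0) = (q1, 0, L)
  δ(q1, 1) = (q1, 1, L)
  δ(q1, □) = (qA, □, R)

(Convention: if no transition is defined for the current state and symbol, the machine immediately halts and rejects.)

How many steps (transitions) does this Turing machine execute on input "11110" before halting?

Execution trace:
Initial: [q0]11110
Step 1: δ(q0, 1) = (q0, 1, R) → 1[q0]1110
Step 2: δ(q0, 1) = (q0, 1, R) → 11[q0]110
Step 3: δ(q0, 1) = (q0, 1, R) → 111[q0]10
Step 4: δ(q0, 1) = (q0, 1, R) → 1111[q0]0
Step 5: δ(q0, 0) = (q0, 0, R) → 11110[q0]□
Step 6: δ(q0, □) = (q1, 0, L) → 1111[q1]00
Step 7: δ(q1, 0) = (q1, 0, L) → 111[q1]100
Step 8: δ(q1, 1) = (q1, 1, L) → 11[q1]1100
Step 9: δ(q1, 1) = (q1, 1, L) → 1[q1]11100
Step 10: δ(q1, 1) = (q1, 1, L) → [q1]111100
Step 11: δ(q1, 1) = (q1, 1, L) → [q1]□111100
Step 12: δ(q1, □) = (qA, □, R) → □[qA]111100

The machine reaches the accept state qA and halts.

The machine executed 12 steps before halting.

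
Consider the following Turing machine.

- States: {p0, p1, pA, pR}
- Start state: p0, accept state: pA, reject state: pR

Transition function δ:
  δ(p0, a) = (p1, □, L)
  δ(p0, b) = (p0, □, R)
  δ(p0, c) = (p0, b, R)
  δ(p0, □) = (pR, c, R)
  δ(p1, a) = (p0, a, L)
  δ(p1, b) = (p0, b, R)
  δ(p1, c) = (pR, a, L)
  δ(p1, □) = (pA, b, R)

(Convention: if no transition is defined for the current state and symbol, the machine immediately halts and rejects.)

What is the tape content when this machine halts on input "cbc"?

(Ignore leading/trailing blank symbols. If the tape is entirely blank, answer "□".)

Execution trace:
Initial: [p0]cbc
Step 1: δ(p0, c) = (p0, b, R) → b[p0]bc
Step 2: δ(p0, b) = (p0, □, R) → b□[p0]c
Step 3: δ(p0, c) = (p0, b, R) → b□b[p0]□
Step 4: δ(p0, □) = (pR, c, R) → b□bc[pR]□

The machine reaches the reject state pR and halts.

Final tape (ignoring leading/trailing blanks): b□bc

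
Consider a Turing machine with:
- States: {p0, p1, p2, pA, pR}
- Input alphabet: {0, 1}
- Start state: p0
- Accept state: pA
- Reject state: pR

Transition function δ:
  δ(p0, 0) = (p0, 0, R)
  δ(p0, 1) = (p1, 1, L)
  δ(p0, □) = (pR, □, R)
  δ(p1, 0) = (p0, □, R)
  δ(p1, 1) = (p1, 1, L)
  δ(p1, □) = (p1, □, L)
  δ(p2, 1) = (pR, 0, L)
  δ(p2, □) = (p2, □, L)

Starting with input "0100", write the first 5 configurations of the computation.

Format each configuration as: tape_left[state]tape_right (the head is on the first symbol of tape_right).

Transitions applied:
Step 1: δ(p0, 0) = (p0, 0, R)
Step 2: δ(p0, 1) = (p1, 1, L)
Step 3: δ(p1, 0) = (p0, □, R)
Step 4: δ(p0, 1) = (p1, 1, L)

The first 5 configurations are:
[p0]0100 ⊢ 0[p0]100 ⊢ [p1]0100 ⊢ □[p0]100 ⊢ [p1]□100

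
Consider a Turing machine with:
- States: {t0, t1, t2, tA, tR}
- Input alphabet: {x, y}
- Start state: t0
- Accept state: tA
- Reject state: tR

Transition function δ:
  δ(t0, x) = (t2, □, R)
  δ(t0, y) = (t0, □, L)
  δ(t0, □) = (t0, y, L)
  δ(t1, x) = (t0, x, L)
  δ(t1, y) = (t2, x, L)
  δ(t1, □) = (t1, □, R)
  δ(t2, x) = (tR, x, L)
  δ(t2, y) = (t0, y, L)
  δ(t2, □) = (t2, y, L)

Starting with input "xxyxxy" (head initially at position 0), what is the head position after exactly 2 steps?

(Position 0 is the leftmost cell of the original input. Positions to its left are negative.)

Execution trace (head position shown):
Step 0: [t0]xxyxxy  (head at position 0)
Step 1: move right → □[t2]xyxxy  (head at position 1)
Step 2: move left → [tR]□xyxxy  (head at position 0)

After 2 steps, the head is at position 0.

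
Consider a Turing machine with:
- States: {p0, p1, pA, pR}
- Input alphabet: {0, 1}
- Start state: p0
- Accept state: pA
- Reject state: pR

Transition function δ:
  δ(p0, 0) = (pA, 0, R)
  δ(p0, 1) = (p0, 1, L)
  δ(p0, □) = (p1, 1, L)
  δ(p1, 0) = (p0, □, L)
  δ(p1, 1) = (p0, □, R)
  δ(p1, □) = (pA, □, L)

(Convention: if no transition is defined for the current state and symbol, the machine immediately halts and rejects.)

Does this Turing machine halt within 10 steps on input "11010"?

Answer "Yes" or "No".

Execution trace:
Initial: [p0]11010
Step 1: δ(p0, 1) = (p0, 1, L) → [p0]□11010
Step 2: δ(p0, □) = (p1, 1, L) → [p1]□111010
Step 3: δ(p1, □) = (pA, □, L) → [pA]□□111010

The machine reaches the accept state pA and halts.
The machine halted after 3 steps (within the 10-step bound).

Answer: Yes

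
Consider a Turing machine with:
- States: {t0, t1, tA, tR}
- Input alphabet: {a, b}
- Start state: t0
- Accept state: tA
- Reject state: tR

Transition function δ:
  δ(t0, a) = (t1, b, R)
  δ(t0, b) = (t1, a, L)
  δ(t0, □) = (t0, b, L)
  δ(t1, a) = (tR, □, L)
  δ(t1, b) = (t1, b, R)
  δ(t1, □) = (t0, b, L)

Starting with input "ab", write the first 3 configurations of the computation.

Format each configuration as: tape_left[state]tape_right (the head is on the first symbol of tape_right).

Transitions applied:
Step 1: δ(t0, a) = (t1, b, R)
Step 2: δ(t1, b) = (t1, b, R)

The first 3 configurations are:
[t0]ab ⊢ b[t1]b ⊢ bb[t1]□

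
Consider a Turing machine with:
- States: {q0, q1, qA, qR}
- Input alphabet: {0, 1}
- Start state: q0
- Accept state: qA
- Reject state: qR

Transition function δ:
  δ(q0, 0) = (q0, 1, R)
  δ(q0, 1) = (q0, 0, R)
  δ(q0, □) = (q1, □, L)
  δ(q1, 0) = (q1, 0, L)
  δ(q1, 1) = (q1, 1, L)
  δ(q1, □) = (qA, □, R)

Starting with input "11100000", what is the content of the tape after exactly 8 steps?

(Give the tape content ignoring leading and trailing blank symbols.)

Execution trace:
Initial: [q0]11100000
Step 1: δ(q0, 1) = (q0, 0, R) → 0[q0]1100000
Step 2: δ(q0, 1) = (q0, 0, R) → 00[q0]100000
Step 3: δ(q0, 1) = (q0, 0, R) → 000[q0]00000
Step 4: δ(q0, 0) = (q0, 1, R) → 0001[q0]0000
Step 5: δ(q0, 0) = (q0, 1, R) → 00011[q0]000
Step 6: δ(q0, 0) = (q0, 1, R) → 000111[q0]00
Step 7: δ(q0, 0) = (q0, 1, R) → 0001111[q0]0
Step 8: δ(q0, 0) = (q0, 1, R) → 00011111[q0]□

After 8 steps, the tape (ignoring leading/trailing blanks) is: 00011111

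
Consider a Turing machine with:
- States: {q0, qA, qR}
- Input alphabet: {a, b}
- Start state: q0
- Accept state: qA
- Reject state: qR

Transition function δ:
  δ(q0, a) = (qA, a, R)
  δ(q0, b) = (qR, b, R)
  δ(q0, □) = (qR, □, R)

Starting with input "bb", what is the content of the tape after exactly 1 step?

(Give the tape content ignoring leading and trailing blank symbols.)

Execution trace:
Initial: [q0]bb
Step 1: δ(q0, b) = (qR, b, R) → b[qR]b

The machine reaches the reject state qR and halts.

After 1 step, the tape (ignoring leading/trailing blanks) is: bb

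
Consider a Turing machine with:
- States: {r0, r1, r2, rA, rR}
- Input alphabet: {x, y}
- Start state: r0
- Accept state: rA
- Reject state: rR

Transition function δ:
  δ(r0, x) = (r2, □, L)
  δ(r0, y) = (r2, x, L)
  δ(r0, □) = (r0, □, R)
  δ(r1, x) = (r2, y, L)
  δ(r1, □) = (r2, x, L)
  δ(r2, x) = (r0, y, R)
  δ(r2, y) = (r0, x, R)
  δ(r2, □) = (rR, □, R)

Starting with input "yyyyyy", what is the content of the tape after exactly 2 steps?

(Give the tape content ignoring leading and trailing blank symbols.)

Execution trace:
Initial: [r0]yyyyyy
Step 1: δ(r0, y) = (r2, x, L) → [r2]□xyyyyy
Step 2: δ(r2, □) = (rR, □, R) → □[rR]xyyyyy

The machine reaches the reject state rR and halts.

After 2 steps, the tape (ignoring leading/trailing blanks) is: xyyyyy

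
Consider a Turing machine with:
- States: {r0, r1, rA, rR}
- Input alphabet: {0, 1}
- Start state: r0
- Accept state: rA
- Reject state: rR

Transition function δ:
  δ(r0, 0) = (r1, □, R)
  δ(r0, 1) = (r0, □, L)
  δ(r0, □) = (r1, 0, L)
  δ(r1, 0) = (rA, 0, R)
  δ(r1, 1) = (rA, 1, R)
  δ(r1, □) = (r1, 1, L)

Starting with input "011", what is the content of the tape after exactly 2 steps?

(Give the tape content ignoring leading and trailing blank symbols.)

Execution trace:
Initial: [r0]011
Step 1: δ(r0, 0) = (r1, □, R) → □[r1]11
Step 2: δ(r1, 1) = (rA, 1, R) → □1[rA]1

The machine reaches the accept state rA and halts.

After 2 steps, the tape (ignoring leading/trailing blanks) is: 11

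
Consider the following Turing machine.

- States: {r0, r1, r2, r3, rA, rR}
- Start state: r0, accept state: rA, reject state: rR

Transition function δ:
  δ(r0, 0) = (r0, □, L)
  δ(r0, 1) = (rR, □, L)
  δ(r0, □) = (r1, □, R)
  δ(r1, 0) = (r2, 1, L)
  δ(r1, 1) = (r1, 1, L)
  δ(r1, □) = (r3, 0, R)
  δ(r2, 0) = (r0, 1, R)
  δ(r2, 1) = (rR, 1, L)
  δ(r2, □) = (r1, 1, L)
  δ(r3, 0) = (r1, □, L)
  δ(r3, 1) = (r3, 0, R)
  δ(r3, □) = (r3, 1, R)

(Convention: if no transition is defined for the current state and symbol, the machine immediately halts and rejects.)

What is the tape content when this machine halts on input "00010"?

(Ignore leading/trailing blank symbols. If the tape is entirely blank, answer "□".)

Execution trace:
Initial: [r0]00010
Step 1: δ(r0, 0) = (r0, □, L) → [r0]□□0010
Step 2: δ(r0, □) = (r1, □, R) → □[r1]□0010
Step 3: δ(r1, □) = (r3, 0, R) → □0[r3]0010
Step 4: δ(r3, 0) = (r1, □, L) → □[r1]0□010
Step 5: δ(r1, 0) = (r2, 1, L) → [r2]□1□010
Step 6: δ(r2, □) = (r1, 1, L) → [r1]□11□010
Step 7: δ(r1, □) = (r3, 0, R) → 0[r3]11□010
Step 8: δ(r3, 1) = (r3, 0, R) → 00[r3]1□010
Step 9: δ(r3, 1) = (r3, 0, R) → 000[r3]□010
Step 10: δ(r3, □) = (r3, 1, R) → 0001[r3]010
Step 11: δ(r3, 0) = (r1, □, L) → 000[r1]1□10
Step 12: δ(r1, 1) = (r1, 1, L) → 00[r1]01□10
Step 13: δ(r1, 0) = (r2, 1, L) → 0[r2]011□10
Step 14: δ(r2, 0) = (r0, 1, R) → 01[r0]11□10
Step 15: δ(r0, 1) = (rR, □, L) → 0[rR]1□1□10

The machine reaches the reject state rR and halts.

Final tape (ignoring leading/trailing blanks): 01□1□10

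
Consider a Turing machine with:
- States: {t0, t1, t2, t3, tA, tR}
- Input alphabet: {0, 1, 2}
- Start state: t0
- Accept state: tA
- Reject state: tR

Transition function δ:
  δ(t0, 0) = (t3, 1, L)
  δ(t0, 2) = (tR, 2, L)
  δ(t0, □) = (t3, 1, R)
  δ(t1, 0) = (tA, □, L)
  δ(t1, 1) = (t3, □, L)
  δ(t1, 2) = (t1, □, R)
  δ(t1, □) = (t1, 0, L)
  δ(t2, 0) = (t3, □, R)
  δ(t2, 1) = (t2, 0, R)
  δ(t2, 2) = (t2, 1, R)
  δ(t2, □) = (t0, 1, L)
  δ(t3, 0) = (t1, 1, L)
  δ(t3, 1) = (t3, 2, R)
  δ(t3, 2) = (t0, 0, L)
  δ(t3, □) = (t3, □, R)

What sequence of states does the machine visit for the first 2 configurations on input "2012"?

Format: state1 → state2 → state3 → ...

Execution trace:
Initial: [t0]2012
Step 1: δ(t0, 2) = (tR, 2, L) → [tR]□2012

The machine reaches the reject state tR and halts.

State sequence: t0 → tR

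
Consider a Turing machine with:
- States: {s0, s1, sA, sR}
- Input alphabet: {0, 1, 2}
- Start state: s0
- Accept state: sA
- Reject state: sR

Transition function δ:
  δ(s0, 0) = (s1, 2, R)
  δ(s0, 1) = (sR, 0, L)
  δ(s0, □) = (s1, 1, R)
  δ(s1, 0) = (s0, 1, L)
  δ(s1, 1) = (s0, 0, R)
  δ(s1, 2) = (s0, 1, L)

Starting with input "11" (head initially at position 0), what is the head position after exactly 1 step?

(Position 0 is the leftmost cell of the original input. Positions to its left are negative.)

Execution trace (head position shown):
Step 0: [s0]11  (head at position 0)
Step 1: move left → [sR]□01  (head at position -1)

After 1 step, the head is at position -1.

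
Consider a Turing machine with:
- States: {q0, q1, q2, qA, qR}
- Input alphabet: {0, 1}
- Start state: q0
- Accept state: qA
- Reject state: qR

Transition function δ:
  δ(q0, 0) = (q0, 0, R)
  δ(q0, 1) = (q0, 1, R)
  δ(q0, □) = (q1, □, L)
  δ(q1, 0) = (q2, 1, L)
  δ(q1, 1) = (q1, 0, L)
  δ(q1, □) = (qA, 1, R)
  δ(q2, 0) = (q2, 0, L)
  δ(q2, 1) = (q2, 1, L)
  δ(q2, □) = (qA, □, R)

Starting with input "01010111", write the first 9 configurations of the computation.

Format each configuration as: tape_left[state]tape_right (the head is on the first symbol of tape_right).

Transitions applied:
Step 1: δ(q0, 0) = (q0, 0, R)
Step 2: δ(q0, 1) = (q0, 1, R)
Step 3: δ(q0, 0) = (q0, 0, R)
Step 4: δ(q0, 1) = (q0, 1, R)
Step 5: δ(q0, 0) = (q0, 0, R)
Step 6: δ(q0, 1) = (q0, 1, R)
Step 7: δ(q0, 1) = (q0, 1, R)
Step 8: δ(q0, 1) = (q0, 1, R)

The first 9 configurations are:
[q0]01010111 ⊢ 0[q0]1010111 ⊢ 01[q0]010111 ⊢ 010[q0]10111 ⊢ 0101[q0]0111 ⊢ 01010[q0]111 ⊢ 010101[q0]11 ⊢ 0101011[q0]1 ⊢ 01010111[q0]□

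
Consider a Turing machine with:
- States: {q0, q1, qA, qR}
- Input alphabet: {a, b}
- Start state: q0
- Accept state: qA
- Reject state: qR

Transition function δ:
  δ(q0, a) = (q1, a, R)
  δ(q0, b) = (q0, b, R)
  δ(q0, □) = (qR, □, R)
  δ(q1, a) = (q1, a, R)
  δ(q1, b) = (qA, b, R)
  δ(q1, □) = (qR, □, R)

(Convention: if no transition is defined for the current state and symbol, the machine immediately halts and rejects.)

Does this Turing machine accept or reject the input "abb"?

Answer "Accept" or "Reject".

Execution trace:
Initial: [q0]abb
Step 1: δ(q0, a) = (q1, a, R) → a[q1]bb
Step 2: δ(q1, b) = (qA, b, R) → ab[qA]b

The machine reaches the accept state qA and halts.

Answer: Accept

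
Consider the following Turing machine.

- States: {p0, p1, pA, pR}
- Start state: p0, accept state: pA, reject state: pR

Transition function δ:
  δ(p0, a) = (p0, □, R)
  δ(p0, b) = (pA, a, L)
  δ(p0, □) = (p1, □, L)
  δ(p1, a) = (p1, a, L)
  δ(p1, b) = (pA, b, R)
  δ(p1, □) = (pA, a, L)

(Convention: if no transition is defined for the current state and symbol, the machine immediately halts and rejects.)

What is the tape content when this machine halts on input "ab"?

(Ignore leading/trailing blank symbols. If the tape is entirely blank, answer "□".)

Execution trace:
Initial: [p0]ab
Step 1: δ(p0, a) = (p0, □, R) → □[p0]b
Step 2: δ(p0, b) = (pA, a, L) → [pA]□a

The machine reaches the accept state pA and halts.

Final tape (ignoring leading/trailing blanks): a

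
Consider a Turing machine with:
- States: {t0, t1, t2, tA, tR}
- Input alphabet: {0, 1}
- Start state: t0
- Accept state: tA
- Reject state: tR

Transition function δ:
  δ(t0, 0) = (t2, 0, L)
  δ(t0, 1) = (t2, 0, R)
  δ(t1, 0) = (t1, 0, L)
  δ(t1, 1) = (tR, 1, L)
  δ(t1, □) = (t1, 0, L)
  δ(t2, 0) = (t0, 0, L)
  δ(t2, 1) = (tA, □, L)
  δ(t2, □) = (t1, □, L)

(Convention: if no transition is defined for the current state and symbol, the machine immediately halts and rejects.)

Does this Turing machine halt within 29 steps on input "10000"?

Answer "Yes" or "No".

Execution trace:
Initial: [t0]10000
Step 1: δ(t0, 1) = (t2, 0, R) → 0[t2]0000
Step 2: δ(t2, 0) = (t0, 0, L) → [t0]00000
Step 3: δ(t0, 0) = (t2, 0, L) → [t2]□00000
Step 4: δ(t2, □) = (t1, □, L) → [t1]□□00000
Step 5: δ(t1, □) = (t1, 0, L) → [t1]□0□00000
Step 6: δ(t1, □) = (t1, 0, L) → [t1]□00□00000
Step 7: δ(t1, □) = (t1, 0, L) → [t1]□000□00000
Step 8: δ(t1, □) = (t1, 0, L) → [t1]□0000□00000
Step 9: δ(t1, □) = (t1, 0, L) → [t1]□00000□00000
Step 10: δ(t1, □) = (t1, 0, L) → [t1]□000000□00000
Step 11: δ(t1, □) = (t1, 0, L) → [t1]□0000000□00000
Step 12: δ(t1, □) = (t1, 0, L) → [t1]□00000000□00000
Step 13: δ(t1, □) = (t1, 0, L) → [t1]□000000000□00000
Step 14: δ(t1, □) = (t1, 0, L) → [t1]□0000000000□00000
Step 15: δ(t1, □) = (t1, 0, L) → [t1]□00000000000□00000
Step 16: δ(t1, □) = (t1, 0, L) → [t1]□000000000000□00000
Step 17: δ(t1, □) = (t1, 0, L) → [t1]□0000000000000□00000
Step 18: δ(t1, □) = (t1, 0, L) → [t1]□00000000000000□00000
Step 19: δ(t1, □) = (t1, 0, L) → [t1]□000000000000000□00000
Step 20: δ(t1, □) = (t1, 0, L) → [t1]□0000000000000000□00000
Step 21: δ(t1, □) = (t1, 0, L) → [t1]□00000000000000000□00000
Step 22: δ(t1, □) = (t1, 0, L) → [t1]□000000000000000000□00000
Step 23: δ(t1, □) = (t1, 0, L) → [t1]□0000000000000000000□00000
Step 24: δ(t1, □) = (t1, 0, L) → [t1]□00000000000000000000□00000
Step 25: δ(t1, □) = (t1, 0, L) → [t1]□000000000000000000000□00000
Step 26: δ(t1, □) = (t1, 0, L) → [t1]□0000000000000000000000□00000
Step 27: δ(t1, □) = (t1, 0, L) → [t1]□00000000000000000000000□00000
Step 28: δ(t1, □) = (t1, 0, L) → [t1]□000000000000000000000000□00000
Step 29: δ(t1, □) = (t1, 0, L) → [t1]□0000000000000000000000000□00000

The machine has not reached a halting state after 29 steps.
The machine did not halt within the 29-step bound.

Answer: No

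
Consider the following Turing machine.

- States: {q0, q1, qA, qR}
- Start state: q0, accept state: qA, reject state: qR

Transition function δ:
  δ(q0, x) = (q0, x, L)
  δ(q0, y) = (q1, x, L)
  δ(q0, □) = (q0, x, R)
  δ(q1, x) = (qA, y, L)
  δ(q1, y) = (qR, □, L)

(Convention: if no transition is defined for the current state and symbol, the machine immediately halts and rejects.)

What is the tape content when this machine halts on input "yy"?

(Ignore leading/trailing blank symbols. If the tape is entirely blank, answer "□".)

Execution trace:
Initial: [q0]yy
Step 1: δ(q0, y) = (q1, x, L) → [q1]□xy

No transition is defined for δ(q1, □). By convention the machine halts and rejects.

Final tape (ignoring leading/trailing blanks): xy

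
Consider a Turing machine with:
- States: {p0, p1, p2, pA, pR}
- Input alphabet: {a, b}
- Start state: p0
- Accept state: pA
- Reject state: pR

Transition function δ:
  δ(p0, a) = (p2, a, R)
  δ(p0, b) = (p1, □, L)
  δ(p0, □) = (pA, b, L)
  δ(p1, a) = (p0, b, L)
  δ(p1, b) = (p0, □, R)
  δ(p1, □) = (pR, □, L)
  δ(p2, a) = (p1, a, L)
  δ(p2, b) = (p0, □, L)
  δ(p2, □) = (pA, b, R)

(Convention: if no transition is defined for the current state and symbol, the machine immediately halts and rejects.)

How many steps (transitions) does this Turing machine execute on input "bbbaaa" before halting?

Execution trace:
Initial: [p0]bbbaaa
Step 1: δ(p0, b) = (p1, □, L) → [p1]□□bbaaa
Step 2: δ(p1, □) = (pR, □, L) → [pR]□□□bbaaa

The machine reaches the reject state pR and halts.

The machine executed 2 steps before halting.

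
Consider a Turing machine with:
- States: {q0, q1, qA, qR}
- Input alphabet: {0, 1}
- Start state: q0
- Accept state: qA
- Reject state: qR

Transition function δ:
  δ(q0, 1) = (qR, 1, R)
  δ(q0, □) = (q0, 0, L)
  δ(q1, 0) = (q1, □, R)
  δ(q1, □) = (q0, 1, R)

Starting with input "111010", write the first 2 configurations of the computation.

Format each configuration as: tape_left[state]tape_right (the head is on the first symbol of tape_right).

Transitions applied:
Step 1: δ(q0, 1) = (qR, 1, R)

The first 2 configurations are:
[q0]111010 ⊢ 1[qR]11010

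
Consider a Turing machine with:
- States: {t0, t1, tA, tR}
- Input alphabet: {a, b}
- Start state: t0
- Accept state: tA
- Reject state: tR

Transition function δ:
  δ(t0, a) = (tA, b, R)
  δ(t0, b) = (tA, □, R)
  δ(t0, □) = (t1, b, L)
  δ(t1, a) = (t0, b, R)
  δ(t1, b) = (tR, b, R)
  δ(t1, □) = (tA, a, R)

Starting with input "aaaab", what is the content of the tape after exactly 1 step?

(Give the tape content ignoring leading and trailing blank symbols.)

Execution trace:
Initial: [t0]aaaab
Step 1: δ(t0, a) = (tA, b, R) → b[tA]aaab

The machine reaches the accept state tA and halts.

After 1 step, the tape (ignoring leading/trailing blanks) is: baaab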